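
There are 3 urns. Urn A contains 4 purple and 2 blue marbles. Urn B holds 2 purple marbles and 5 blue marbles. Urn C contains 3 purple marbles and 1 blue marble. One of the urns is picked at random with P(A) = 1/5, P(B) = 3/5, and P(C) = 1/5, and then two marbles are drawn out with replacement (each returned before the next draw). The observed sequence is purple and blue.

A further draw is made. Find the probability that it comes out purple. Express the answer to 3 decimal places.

0.454

The likelihood of the observed sequence under each hypothesis: P(data | urn A) = (4/6)(2/6) = 0.22222; P(data | urn B) = (2/7)(5/7) = 0.20408; P(data | urn C) = (3/4)(1/4) = 0.1875.
The prior-weighted likelihoods are 1/5 · 0.22222 = 0.044444, 3/5 · 0.20408 = 0.12245, 1/5 · 0.1875 = 0.0375; these sum to 0.20439.
Normalising, the posterior is P(urn A | data) = 0.21745, P(urn B | data) = 0.59908, P(urn C | data) = 0.18347.
So P(purple next | data) = Σ P(purple next | H) P(H | data) = (2/3)(0.21745) + (2/7)(0.59908) + (3/4)(0.18347) = 0.45373.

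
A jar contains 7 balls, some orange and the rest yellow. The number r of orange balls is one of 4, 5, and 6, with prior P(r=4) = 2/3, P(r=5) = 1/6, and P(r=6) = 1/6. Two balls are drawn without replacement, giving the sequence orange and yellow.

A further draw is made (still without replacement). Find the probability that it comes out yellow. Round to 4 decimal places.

0.3313

Under each hypothesis, the probability of the observed sequence is: P(data | r = 4) = (4/7)(3/6) = 2/7; P(data | r = 5) = (5/7)(2/6) = 5/21; P(data | r = 6) = (6/7)(1/6) = 1/7.
The prior-weighted likelihoods are 2/3 · 2/7 = 4/21, 1/6 · 5/21 = 5/126, 1/6 · 1/7 = 1/42; these sum to 16/63.
Normalising, the posterior is P(r = 4 | data) = 3/4, P(r = 5 | data) = 5/32, P(r = 6 | data) = 3/32.
So P(yellow next | data) = Σ P(yellow next | H) P(H | data) = (2/5)(3/4) + (1/5)(5/32) + (0)(3/32) = 53/160.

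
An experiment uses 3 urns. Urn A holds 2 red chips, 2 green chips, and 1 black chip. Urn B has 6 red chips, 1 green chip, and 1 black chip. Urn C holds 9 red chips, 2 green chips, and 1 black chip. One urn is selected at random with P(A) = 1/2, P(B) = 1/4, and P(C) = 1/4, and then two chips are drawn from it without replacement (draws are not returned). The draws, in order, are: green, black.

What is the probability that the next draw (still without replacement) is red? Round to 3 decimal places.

The likelihood of the observed sequence under each hypothesis: P(data | urn A) = (2/5)(1/4) = 0.1; P(data | urn B) = (1/8)(1/7) = 0.017857; P(data | urn C) = (2/12)(1/11) = 0.015152.
The prior-weighted likelihoods are 1/2 · 0.1 = 0.05, 1/4 · 0.017857 = 0.0044643, 1/4 · 0.015152 = 0.0037879; these sum to 0.058252.
The posterior is then P(urn A | data) = 0.85834, P(urn B | data) = 0.076637, P(urn C | data) = 0.065026.
Averaging over the posterior, P(red next | data) = (2/3)(0.85834) + (1)(0.076637) + (9/10)(0.065026) = 0.70739.

0.707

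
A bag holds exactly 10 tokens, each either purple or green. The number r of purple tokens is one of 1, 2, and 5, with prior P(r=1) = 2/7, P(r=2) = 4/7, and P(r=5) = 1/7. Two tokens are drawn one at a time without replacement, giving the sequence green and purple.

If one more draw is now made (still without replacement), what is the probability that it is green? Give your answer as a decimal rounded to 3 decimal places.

0.808

Under each hypothesis, the probability of the observed sequence is: P(data | r = 1) = (9/10)(1/9) = 1/10; P(data | r = 2) = (8/10)(2/9) = 8/45; P(data | r = 5) = (5/10)(5/9) = 5/18.
The prior-weighted likelihoods are 2/7 · 1/10 = 1/35, 4/7 · 8/45 = 32/315, 1/7 · 5/18 = 5/126; summing to 107/630.
Dividing through by the total gives posterior P(r = 1 | data) = 18/107, P(r = 2 | data) = 64/107, P(r = 5 | data) = 25/107.
So P(green next | data) = Σ P(green next | H) P(H | data) = (1)(18/107) + (7/8)(64/107) + (1/2)(25/107) = 173/214.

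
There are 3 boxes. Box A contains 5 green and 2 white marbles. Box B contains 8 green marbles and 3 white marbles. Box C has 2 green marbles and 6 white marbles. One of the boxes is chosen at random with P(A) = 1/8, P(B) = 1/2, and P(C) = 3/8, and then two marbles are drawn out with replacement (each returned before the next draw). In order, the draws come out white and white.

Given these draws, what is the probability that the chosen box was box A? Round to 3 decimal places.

0.039

Under each hypothesis, the probability of the observed sequence is: P(data | box A) = (2/7)(2/7) = 0.081633; P(data | box B) = (3/11)(3/11) = 0.07438; P(data | box C) = (6/8)(6/8) = 0.5625.
Multiplying each by its prior: 1/8 · 0.081633 = 0.010204, 1/2 · 0.07438 = 0.03719, 3/8 · 0.5625 = 0.21094; summing to 0.25833.
So P(box A | data) = (0.010204) / (0.25833) = 0.0395.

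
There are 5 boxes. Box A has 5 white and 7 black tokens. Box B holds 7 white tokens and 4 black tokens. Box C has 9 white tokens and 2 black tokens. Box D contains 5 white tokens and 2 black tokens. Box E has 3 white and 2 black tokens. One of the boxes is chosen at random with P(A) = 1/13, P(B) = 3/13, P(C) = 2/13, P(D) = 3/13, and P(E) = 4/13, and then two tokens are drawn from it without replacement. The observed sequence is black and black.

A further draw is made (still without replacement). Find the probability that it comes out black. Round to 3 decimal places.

0.189

The likelihood of the observed sequence under each hypothesis: P(data | box A) = (7/12)(6/11) = 0.31818; P(data | box B) = (4/11)(3/10) = 0.10909; P(data | box C) = (2/11)(1/10) = 0.018182; P(data | box D) = (2/7)(1/6) = 0.047619; P(data | box E) = (2/5)(1/4) = 0.1.
Multiplying each by its prior: 1/13 · 0.31818 = 0.024476, 3/13 · 0.10909 = 0.025175, 2/13 · 0.018182 = 0.0027972, 3/13 · 0.047619 = 0.010989, 4/13 · 0.1 = 0.030769; with total 0.094206.
Dividing through by the total gives posterior P(box A | data) = 0.25981, P(box B | data) = 0.26723, P(box C | data) = 0.029692, P(box D | data) = 0.11665, P(box E | data) = 0.32662.
So P(black next | data) = Σ P(black next | H) P(H | data) = (1/2)(0.25981) + (2/9)(0.26723) + (0)(0.029692) + (0)(0.11665) + (0)(0.32662) = 0.18929.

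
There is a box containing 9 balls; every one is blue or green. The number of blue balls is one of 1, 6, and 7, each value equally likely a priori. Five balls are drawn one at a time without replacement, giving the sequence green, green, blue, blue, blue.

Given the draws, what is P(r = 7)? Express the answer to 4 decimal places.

0.3684

Under each hypothesis, the probability of the observed sequence is: P(data | r = 1) = (8/9)(7/8)(1/7)(0/6) = 0; P(data | r = 6) = (3/9)(2/8)(6/7)(5/6)(4/5) = 1/21; P(data | r = 7) = (2/9)(1/8)(7/7)(6/6)(5/5) = 1/36.
Multiplying each by its prior: 1/3 · 0 = 0, 1/3 · 1/21 = 1/63, 1/3 · 1/36 = 1/108; these sum to 19/756.
By Bayes' rule, P(r = 7 | data) = (1/108) / (19/756) = 7/19.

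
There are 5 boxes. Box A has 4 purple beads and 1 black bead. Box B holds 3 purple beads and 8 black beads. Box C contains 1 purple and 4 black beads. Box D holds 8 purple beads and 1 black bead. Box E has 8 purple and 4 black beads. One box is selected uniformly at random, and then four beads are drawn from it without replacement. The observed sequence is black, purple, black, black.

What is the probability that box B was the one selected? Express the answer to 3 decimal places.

0.371

Under each hypothesis, the probability of the observed sequence is: P(data | box A) = (1/5)(4/4)(0/3) = 0; P(data | box B) = (8/11)(3/10)(7/9)(6/8) = 0.12727; P(data | box C) = (4/5)(1/4)(3/3)(2/2) = 0.2; P(data | box D) = (1/9)(8/8)(0/7) = 0; P(data | box E) = (4/12)(8/11)(3/10)(2/9) = 0.016162.
Multiplying each by its prior: 1/5 · 0 = 0, 1/5 · 0.12727 = 0.025455, 1/5 · 0.2 = 0.04, 1/5 · 0 = 0, 1/5 · 0.016162 = 0.0032323; summing to 0.068687.
Therefore the posterior P(box B | data) = (0.025455) / (0.068687) = 0.37059.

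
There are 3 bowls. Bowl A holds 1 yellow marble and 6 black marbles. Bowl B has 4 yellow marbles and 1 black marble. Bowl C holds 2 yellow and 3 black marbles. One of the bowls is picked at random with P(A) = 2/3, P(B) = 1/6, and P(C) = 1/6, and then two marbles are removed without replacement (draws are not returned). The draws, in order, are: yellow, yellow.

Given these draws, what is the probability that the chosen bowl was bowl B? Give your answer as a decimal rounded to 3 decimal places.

0.857

For each hypothesis, P(data | H) works out to: P(data | bowl A) = (1/7)(0/6) = 0; P(data | bowl B) = (4/5)(3/4) = 3/5; P(data | bowl C) = (2/5)(1/4) = 1/10.
Multiplying each by its prior: 2/3 · 0 = 0, 1/6 · 3/5 = 1/10, 1/6 · 1/10 = 1/60; with total 7/60.
So P(bowl B | data) = (1/10) / (7/60) = 6/7.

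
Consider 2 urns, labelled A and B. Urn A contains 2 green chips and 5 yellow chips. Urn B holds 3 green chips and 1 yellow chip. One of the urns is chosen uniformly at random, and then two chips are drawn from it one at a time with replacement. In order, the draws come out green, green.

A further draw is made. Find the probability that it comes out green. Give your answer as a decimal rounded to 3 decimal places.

0.691

Compute the likelihood of the observed sequence for each case: P(data | urn A) = (2/7)(2/7) = 0.081633; P(data | urn B) = (3/4)(3/4) = 0.5625.
Weighting by the prior gives 1/2 · 0.081633 = 0.040816, 1/2 · 0.5625 = 0.28125; with total 0.32207.
Normalising, the posterior is P(urn A | data) = 0.12673, P(urn B | data) = 0.87327.
The predictive probability is P(green next | data) = (2/7)(0.12673) + (3/4)(0.87327) = 0.69116.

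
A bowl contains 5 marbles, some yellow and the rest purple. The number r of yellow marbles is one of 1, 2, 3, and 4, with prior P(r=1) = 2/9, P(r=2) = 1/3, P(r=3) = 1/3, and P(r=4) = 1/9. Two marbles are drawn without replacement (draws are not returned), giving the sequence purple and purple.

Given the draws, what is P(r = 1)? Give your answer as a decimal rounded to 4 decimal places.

0.5000

Compute the likelihood of the observed sequence for each case: P(data | r = 1) = (4/5)(3/4) = 3/5; P(data | r = 2) = (3/5)(2/4) = 3/10; P(data | r = 3) = (2/5)(1/4) = 1/10; P(data | r = 4) = (1/5)(0/4) = 0.
The prior-weighted likelihoods are 2/9 · 3/5 = 2/15, 1/3 · 3/10 = 1/10, 1/3 · 1/10 = 1/30, 1/9 · 0 = 0; with total 4/15.
By Bayes' rule, P(r = 1 | data) = (2/15) / (4/15) = 1/2.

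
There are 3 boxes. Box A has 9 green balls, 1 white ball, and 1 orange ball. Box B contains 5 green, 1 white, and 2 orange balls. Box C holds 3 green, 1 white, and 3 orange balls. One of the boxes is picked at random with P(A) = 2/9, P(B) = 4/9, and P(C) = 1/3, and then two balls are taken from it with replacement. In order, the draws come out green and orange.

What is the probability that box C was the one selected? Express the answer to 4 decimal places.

0.4159

Compute the likelihood of the observed sequence for each case: P(data | box A) = (9/11)(1/11) = 0.07438; P(data | box B) = (5/8)(2/8) = 0.15625; P(data | box C) = (3/7)(3/7) = 0.18367.
The prior-weighted likelihoods are 2/9 · 0.07438 = 0.016529, 4/9 · 0.15625 = 0.069444, 1/3 · 0.18367 = 0.061224; these sum to 0.1472.
Therefore the posterior P(box C | data) = (0.061224) / (0.1472) = 0.41593.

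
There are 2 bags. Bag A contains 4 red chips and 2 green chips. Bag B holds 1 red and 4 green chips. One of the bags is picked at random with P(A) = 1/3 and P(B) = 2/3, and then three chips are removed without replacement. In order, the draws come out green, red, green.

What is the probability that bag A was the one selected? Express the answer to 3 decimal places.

The likelihood of the observed sequence under each hypothesis: P(data | bag A) = (2/6)(4/5)(1/4) = 1/15; P(data | bag B) = (4/5)(1/4)(3/3) = 1/5.
Multiplying each by its prior: 1/3 · 1/15 = 1/45, 2/3 · 1/5 = 2/15; these sum to 7/45.
Therefore the posterior P(bag A | data) = (1/45) / (7/45) = 1/7.

0.143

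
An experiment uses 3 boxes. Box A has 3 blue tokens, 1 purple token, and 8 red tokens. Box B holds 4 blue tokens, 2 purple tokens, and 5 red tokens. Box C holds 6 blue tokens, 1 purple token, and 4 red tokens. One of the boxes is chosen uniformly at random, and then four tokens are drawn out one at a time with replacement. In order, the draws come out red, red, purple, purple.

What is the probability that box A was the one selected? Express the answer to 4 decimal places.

The likelihood of the observed sequence under each hypothesis: P(data | box A) = (8/12)(8/12)(1/12)(1/12) = 0.0030864; P(data | box B) = (5/11)(5/11)(2/11)(2/11) = 0.0068301; P(data | box C) = (4/11)(4/11)(1/11)(1/11) = 0.0010928.
Weighting by the prior gives 1/3 · 0.0030864 = 0.0010288, 1/3 · 0.0068301 = 0.0022767, 1/3 · 0.0010928 = 0.00036427; summing to 0.0036698.
So P(box A | data) = (0.0010288) / (0.0036698) = 0.28034.

0.2803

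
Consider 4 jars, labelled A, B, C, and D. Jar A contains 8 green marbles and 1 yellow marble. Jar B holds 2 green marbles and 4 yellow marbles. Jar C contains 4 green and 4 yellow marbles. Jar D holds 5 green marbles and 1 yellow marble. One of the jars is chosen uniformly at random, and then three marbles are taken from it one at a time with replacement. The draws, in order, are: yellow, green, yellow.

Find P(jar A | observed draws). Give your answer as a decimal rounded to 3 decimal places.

0.036

Compute the likelihood of the observed sequence for each case: P(data | jar A) = (1/9)(8/9)(1/9) = 8/729; P(data | jar B) = (4/6)(2/6)(4/6) = 4/27; P(data | jar C) = (4/8)(4/8)(4/8) = 1/8; P(data | jar D) = (1/6)(5/6)(1/6) = 5/216.
Weighting by the prior gives 1/4 · 8/729 = 2/729, 1/4 · 4/27 = 1/27, 1/4 · 1/8 = 1/32, 1/4 · 5/216 = 5/864; with total 56/729.
By Bayes' rule, P(jar A | data) = (2/729) / (56/729) = 1/28.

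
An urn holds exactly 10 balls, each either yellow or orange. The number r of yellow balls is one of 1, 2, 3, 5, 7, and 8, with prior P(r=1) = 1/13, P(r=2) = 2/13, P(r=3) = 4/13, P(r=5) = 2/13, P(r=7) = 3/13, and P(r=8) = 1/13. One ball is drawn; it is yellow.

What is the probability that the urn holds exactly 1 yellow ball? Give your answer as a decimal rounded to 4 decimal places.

0.0179

For each hypothesis, P(data | H) works out to: P(data | r = 1) = (1/10) = 1/10; P(data | r = 2) = (2/10) = 1/5; P(data | r = 3) = (3/10) = 3/10; P(data | r = 5) = (5/10) = 1/2; P(data | r = 7) = (7/10) = 7/10; P(data | r = 8) = (8/10) = 4/5.
The prior-weighted likelihoods are 1/13 · 1/10 = 1/130, 2/13 · 1/5 = 2/65, 4/13 · 3/10 = 6/65, 2/13 · 1/2 = 1/13, 3/13 · 7/10 = 21/130, 1/13 · 4/5 = 4/65; these sum to 28/65.
By Bayes' rule, P(r = 1 | data) = (1/130) / (28/65) = 1/56.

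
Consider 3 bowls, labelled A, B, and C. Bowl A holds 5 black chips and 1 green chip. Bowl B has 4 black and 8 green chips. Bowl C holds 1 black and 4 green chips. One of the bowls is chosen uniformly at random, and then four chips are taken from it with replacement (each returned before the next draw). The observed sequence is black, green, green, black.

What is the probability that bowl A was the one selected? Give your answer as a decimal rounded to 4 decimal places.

For each hypothesis, P(data | H) works out to: P(data | bowl A) = (5/6)(1/6)(1/6)(5/6) = 0.01929; P(data | bowl B) = (4/12)(8/12)(8/12)(4/12) = 0.049383; P(data | bowl C) = (1/5)(4/5)(4/5)(1/5) = 0.0256.
Weighting by the prior gives 1/3 · 0.01929 = 0.00643, 1/3 · 0.049383 = 0.016461, 1/3 · 0.0256 = 0.0085333; with total 0.031424.
So P(bowl A | data) = (0.00643) / (0.031424) = 0.20462.

0.2046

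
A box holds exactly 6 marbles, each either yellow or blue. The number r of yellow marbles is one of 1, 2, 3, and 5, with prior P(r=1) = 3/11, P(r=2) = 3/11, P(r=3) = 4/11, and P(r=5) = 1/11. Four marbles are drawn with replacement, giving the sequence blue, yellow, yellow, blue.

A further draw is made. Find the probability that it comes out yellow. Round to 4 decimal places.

0.4210

Compute the likelihood of the observed sequence for each case: P(data | r = 1) = (5/6)(1/6)(1/6)(5/6) = 0.01929; P(data | r = 2) = (4/6)(2/6)(2/6)(4/6) = 0.049383; P(data | r = 3) = (3/6)(3/6)(3/6)(3/6) = 0.0625; P(data | r = 5) = (1/6)(5/6)(5/6)(1/6) = 0.01929.
Weighting by the prior gives 3/11 · 0.01929 = 0.0052609, 3/11 · 0.049383 = 0.013468, 4/11 · 0.0625 = 0.022727, 1/11 · 0.01929 = 0.0017536; with total 0.04321.
Normalising, the posterior is P(r = 1 | data) = 0.12175, P(r = 2 | data) = 0.31169, P(r = 3 | data) = 0.52597, P(r = 5 | data) = 0.040584.
So P(yellow next | data) = Σ P(yellow next | H) P(H | data) = (1/6)(0.12175) + (1/3)(0.31169) + (1/2)(0.52597) + (5/6)(0.040584) = 0.421.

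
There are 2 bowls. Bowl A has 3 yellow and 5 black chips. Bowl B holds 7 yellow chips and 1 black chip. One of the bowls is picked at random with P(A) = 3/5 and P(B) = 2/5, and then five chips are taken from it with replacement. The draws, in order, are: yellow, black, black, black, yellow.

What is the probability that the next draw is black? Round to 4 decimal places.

0.6109

Under each hypothesis, the probability of the observed sequence is: P(data | bowl A) = (3/8)(5/8)(5/8)(5/8)(3/8) = 0.034332; P(data | bowl B) = (7/8)(1/8)(1/8)(1/8)(7/8) = 0.0014954.
Weighting by the prior gives 3/5 · 0.034332 = 0.020599, 2/5 · 0.0014954 = 0.00059814; summing to 0.021198.
Normalising, the posterior is P(bowl A | data) = 0.97178, P(bowl B | data) = 0.028218.
The predictive probability is P(black next | data) = (5/8)(0.97178) + (1/8)(0.028218) = 0.61089.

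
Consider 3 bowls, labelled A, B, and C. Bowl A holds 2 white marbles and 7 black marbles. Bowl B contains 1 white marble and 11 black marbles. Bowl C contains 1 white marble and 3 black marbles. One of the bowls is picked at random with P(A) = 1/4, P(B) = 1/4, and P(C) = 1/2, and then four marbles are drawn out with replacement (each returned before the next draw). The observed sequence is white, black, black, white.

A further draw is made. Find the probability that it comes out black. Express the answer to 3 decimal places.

The likelihood of the observed sequence under each hypothesis: P(data | bowl A) = (2/9)(7/9)(7/9)(2/9) = 0.029873; P(data | bowl B) = (1/12)(11/12)(11/12)(1/12) = 0.0058353; P(data | bowl C) = (1/4)(3/4)(3/4)(1/4) = 0.035156.
Weighting by the prior gives 1/4 · 0.029873 = 0.0074684, 1/4 · 0.0058353 = 0.0014588, 1/2 · 0.035156 = 0.017578; summing to 0.026505.
Dividing through by the total gives posterior P(bowl A | data) = 0.28177, P(bowl B | data) = 0.055039, P(bowl C | data) = 0.66319.
Averaging over the posterior, P(black next | data) = (7/9)(0.28177) + (11/12)(0.055039) + (3/4)(0.66319) = 0.767.

0.767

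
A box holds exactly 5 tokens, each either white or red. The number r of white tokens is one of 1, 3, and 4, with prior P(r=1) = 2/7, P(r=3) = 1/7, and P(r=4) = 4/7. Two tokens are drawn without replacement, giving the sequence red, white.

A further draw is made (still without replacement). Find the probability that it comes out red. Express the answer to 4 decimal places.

The likelihood of the observed sequence under each hypothesis: P(data | r = 1) = (4/5)(1/4) = 1/5; P(data | r = 3) = (2/5)(3/4) = 3/10; P(data | r = 4) = (1/5)(4/4) = 1/5.
Multiplying each by its prior: 2/7 · 1/5 = 2/35, 1/7 · 3/10 = 3/70, 4/7 · 1/5 = 4/35; summing to 3/14.
The posterior is then P(r = 1 | data) = 4/15, P(r = 3 | data) = 1/5, P(r = 4 | data) = 8/15.
So P(red next | data) = Σ P(red next | H) P(H | data) = (1)(4/15) + (1/3)(1/5) + (0)(8/15) = 1/3.

0.3333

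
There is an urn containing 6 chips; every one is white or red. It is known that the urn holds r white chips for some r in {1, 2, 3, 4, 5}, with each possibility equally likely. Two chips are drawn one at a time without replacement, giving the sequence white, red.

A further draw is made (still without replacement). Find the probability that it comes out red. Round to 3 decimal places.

0.500

Under each hypothesis, the probability of the observed sequence is: P(data | r = 1) = (1/6)(5/5) = 1/6; P(data | r = 2) = (2/6)(4/5) = 4/15; P(data | r = 3) = (3/6)(3/5) = 3/10; P(data | r = 4) = (4/6)(2/5) = 4/15; P(data | r = 5) = (5/6)(1/5) = 1/6.
Multiplying each by its prior: 1/5 · 1/6 = 1/30, 1/5 · 4/15 = 4/75, 1/5 · 3/10 = 3/50, 1/5 · 4/15 = 4/75, 1/5 · 1/6 = 1/30; these sum to 7/30.
The posterior is then P(r = 1 | data) = 1/7, P(r = 2 | data) = 8/35, P(r = 3 | data) = 9/35, P(r = 4 | data) = 8/35, P(r = 5 | data) = 1/7.
The predictive probability is P(red next | data) = (1)(1/7) + (3/4)(8/35) + (1/2)(9/35) + (1/4)(8/35) + (0)(1/7) = 1/2.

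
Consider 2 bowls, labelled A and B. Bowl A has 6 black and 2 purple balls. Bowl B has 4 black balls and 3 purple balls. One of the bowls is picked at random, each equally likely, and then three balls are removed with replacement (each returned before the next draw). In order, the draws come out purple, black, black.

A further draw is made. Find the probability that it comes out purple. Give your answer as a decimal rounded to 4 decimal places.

0.3391

Under each hypothesis, the probability of the observed sequence is: P(data | bowl A) = (2/8)(6/8)(6/8) = 0.14062; P(data | bowl B) = (3/7)(4/7)(4/7) = 0.13994.
Weighting by the prior gives 1/2 · 0.14062 = 0.070312, 1/2 · 0.13994 = 0.069971; with total 0.14028.
Normalising, the posterior is P(bowl A | data) = 0.50122, P(bowl B | data) = 0.49878.
The predictive probability is P(purple next | data) = (1/4)(0.50122) + (3/7)(0.49878) = 0.33907.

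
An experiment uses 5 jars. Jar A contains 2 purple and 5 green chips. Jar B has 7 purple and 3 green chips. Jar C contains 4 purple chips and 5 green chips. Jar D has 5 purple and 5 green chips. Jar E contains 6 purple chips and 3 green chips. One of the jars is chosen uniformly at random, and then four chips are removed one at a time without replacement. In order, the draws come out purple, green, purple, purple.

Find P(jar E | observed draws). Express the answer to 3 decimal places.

0.347

The likelihood of the observed sequence under each hypothesis: P(data | jar A) = (2/7)(5/6)(1/5)(0/4) = 0; P(data | jar B) = (7/10)(3/9)(6/8)(5/7) = 0.125; P(data | jar C) = (4/9)(5/8)(3/7)(2/6) = 0.039683; P(data | jar D) = (5/10)(5/9)(4/8)(3/7) = 0.059524; P(data | jar E) = (6/9)(3/8)(5/7)(4/6) = 0.11905.
Weighting by the prior gives 1/5 · 0 = 0, 1/5 · 0.125 = 0.025, 1/5 · 0.039683 = 0.0079365, 1/5 · 0.059524 = 0.011905, 1/5 · 0.11905 = 0.02381; these sum to 0.068651.
Hence P(jar E | data) = (0.02381) / (0.068651) = 0.34682.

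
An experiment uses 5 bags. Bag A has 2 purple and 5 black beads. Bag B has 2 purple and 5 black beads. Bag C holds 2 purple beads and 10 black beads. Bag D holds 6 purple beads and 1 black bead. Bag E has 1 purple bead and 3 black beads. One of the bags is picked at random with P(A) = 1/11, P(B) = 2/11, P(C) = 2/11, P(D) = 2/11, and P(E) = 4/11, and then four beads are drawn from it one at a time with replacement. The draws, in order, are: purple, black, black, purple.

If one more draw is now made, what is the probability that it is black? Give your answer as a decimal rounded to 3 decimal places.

The likelihood of the observed sequence under each hypothesis: P(data | bag A) = (2/7)(5/7)(5/7)(2/7) = 0.041649; P(data | bag B) = (2/7)(5/7)(5/7)(2/7) = 0.041649; P(data | bag C) = (2/12)(10/12)(10/12)(2/12) = 0.01929; P(data | bag D) = (6/7)(1/7)(1/7)(6/7) = 0.014994; P(data | bag E) = (1/4)(3/4)(3/4)(1/4) = 0.035156.
Weighting by the prior gives 1/11 · 0.041649 = 0.0037863, 2/11 · 0.041649 = 0.0075726, 2/11 · 0.01929 = 0.0035073, 2/11 · 0.014994 = 0.0027261, 4/11 · 0.035156 = 0.012784; summing to 0.030376.
The posterior is then P(bag A | data) = 0.12465, P(bag B | data) = 0.24929, P(bag C | data) = 0.11546, P(bag D | data) = 0.089745, P(bag E | data) = 0.42086.
The predictive probability is P(black next | data) = (5/7)(0.12465) + (5/7)(0.24929) + (5/6)(0.11546) + (1/7)(0.089745) + (3/4)(0.42086) = 0.69178.

0.692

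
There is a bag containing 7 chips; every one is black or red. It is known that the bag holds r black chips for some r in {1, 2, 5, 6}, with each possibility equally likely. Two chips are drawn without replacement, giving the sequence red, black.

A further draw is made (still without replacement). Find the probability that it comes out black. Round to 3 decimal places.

The likelihood of the observed sequence under each hypothesis: P(data | r = 1) = (6/7)(1/6) = 1/7; P(data | r = 2) = (5/7)(2/6) = 5/21; P(data | r = 5) = (2/7)(5/6) = 5/21; P(data | r = 6) = (1/7)(6/6) = 1/7.
Weighting by the prior gives 1/4 · 1/7 = 1/28, 1/4 · 5/21 = 5/84, 1/4 · 5/21 = 5/84, 1/4 · 1/7 = 1/28; these sum to 4/21.
Dividing through by the total gives posterior P(r = 1 | data) = 3/16, P(r = 2 | data) = 5/16, P(r = 5 | data) = 5/16, P(r = 6 | data) = 3/16.
Averaging over the posterior, P(black next | data) = (0)(3/16) + (1/5)(5/16) + (4/5)(5/16) + (1)(3/16) = 1/2.

0.500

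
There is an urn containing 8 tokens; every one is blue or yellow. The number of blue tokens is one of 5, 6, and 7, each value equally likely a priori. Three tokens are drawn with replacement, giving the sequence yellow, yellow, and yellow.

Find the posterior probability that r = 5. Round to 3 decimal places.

For each hypothesis, P(data | H) works out to: P(data | r = 5) = (3/8)(3/8)(3/8) = 0.052734; P(data | r = 6) = (2/8)(2/8)(2/8) = 0.015625; P(data | r = 7) = (1/8)(1/8)(1/8) = 0.0019531.
Weighting by the prior gives 1/3 · 0.052734 = 0.017578, 1/3 · 0.015625 = 0.0052083, 1/3 · 0.0019531 = 0.00065104; summing to 0.023438.
By Bayes' rule, P(r = 5 | data) = (0.017578) / (0.023438) = 0.75.

0.750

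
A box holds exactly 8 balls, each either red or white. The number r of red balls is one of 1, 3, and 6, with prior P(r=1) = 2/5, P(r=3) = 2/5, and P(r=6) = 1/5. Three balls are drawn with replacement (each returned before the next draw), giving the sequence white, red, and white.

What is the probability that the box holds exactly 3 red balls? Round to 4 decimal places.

Under each hypothesis, the probability of the observed sequence is: P(data | r = 1) = (7/8)(1/8)(7/8) = 0.095703; P(data | r = 3) = (5/8)(3/8)(5/8) = 0.14648; P(data | r = 6) = (2/8)(6/8)(2/8) = 0.046875.
The prior-weighted likelihoods are 2/5 · 0.095703 = 0.038281, 2/5 · 0.14648 = 0.058594, 1/5 · 0.046875 = 0.009375; these sum to 0.10625.
By Bayes' rule, P(r = 3 | data) = (0.058594) / (0.10625) = 0.55147.

0.5515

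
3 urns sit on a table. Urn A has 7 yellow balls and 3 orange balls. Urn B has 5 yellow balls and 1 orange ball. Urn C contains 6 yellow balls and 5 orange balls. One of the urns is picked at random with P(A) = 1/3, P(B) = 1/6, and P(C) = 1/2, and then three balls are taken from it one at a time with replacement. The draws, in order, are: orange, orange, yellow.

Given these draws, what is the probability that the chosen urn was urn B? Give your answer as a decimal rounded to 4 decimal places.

0.0475

Compute the likelihood of the observed sequence for each case: P(data | urn A) = (3/10)(3/10)(7/10) = 0.063; P(data | urn B) = (1/6)(1/6)(5/6) = 0.023148; P(data | urn C) = (5/11)(5/11)(6/11) = 0.1127.
The prior-weighted likelihoods are 1/3 · 0.063 = 0.021, 1/6 · 0.023148 = 0.003858, 1/2 · 0.1127 = 0.056349; with total 0.081207.
Therefore the posterior P(urn B | data) = (0.003858) / (0.081207) = 0.047509.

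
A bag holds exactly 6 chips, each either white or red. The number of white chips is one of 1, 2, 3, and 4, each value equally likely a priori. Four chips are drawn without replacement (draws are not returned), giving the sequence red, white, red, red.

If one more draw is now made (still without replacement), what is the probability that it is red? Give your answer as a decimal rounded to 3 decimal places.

For each hypothesis, P(data | H) works out to: P(data | r = 1) = (5/6)(1/5)(4/4)(3/3) = 1/6; P(data | r = 2) = (4/6)(2/5)(3/4)(2/3) = 2/15; P(data | r = 3) = (3/6)(3/5)(2/4)(1/3) = 1/20; P(data | r = 4) = (2/6)(4/5)(1/4)(0/3) = 0.
Multiplying each by its prior: 1/4 · 1/6 = 1/24, 1/4 · 2/15 = 1/30, 1/4 · 1/20 = 1/80, 1/4 · 0 = 0; summing to 7/80.
The posterior is then P(r = 1 | data) = 10/21, P(r = 2 | data) = 8/21, P(r = 3 | data) = 1/7, P(r = 4 | data) = 0.
The predictive probability is P(red next | data) = (1)(10/21) + (1/2)(8/21) + (0)(1/7) = 2/3.

0.667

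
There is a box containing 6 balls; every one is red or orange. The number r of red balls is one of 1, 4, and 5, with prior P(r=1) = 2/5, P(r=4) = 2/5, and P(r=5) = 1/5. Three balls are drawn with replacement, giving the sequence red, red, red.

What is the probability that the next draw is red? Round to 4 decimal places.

Compute the likelihood of the observed sequence for each case: P(data | r = 1) = (1/6)(1/6)(1/6) = 1/216; P(data | r = 4) = (4/6)(4/6)(4/6) = 8/27; P(data | r = 5) = (5/6)(5/6)(5/6) = 125/216.
Weighting by the prior gives 2/5 · 1/216 = 1/540, 2/5 · 8/27 = 16/135, 1/5 · 125/216 = 25/216; with total 17/72.
Normalising, the posterior is P(r = 1 | data) = 2/255, P(r = 4 | data) = 128/255, P(r = 5 | data) = 25/51.
Averaging over the posterior, P(red next | data) = (1/6)(2/255) + (2/3)(128/255) + (5/6)(25/51) = 67/90.

0.7444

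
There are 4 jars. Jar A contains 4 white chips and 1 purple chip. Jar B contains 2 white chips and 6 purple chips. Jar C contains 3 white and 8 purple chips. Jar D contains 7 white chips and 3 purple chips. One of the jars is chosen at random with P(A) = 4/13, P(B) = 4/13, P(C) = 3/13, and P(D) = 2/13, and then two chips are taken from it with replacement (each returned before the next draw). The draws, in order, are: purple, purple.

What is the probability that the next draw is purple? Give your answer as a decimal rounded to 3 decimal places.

0.701

The likelihood of the observed sequence under each hypothesis: P(data | jar A) = (1/5)(1/5) = 0.04; P(data | jar B) = (6/8)(6/8) = 0.5625; P(data | jar C) = (8/11)(8/11) = 0.52893; P(data | jar D) = (3/10)(3/10) = 0.09.
The prior-weighted likelihoods are 4/13 · 0.04 = 0.012308, 4/13 · 0.5625 = 0.17308, 3/13 · 0.52893 = 0.12206, 2/13 · 0.09 = 0.013846; these sum to 0.32129.
The posterior is then P(jar A | data) = 0.038307, P(jar B | data) = 0.53869, P(jar C | data) = 0.3799, P(jar D | data) = 0.043095.
So P(purple next | data) = Σ P(purple next | H) P(H | data) = (1/5)(0.038307) + (3/4)(0.53869) + (8/11)(0.3799) + (3/10)(0.043095) = 0.7009.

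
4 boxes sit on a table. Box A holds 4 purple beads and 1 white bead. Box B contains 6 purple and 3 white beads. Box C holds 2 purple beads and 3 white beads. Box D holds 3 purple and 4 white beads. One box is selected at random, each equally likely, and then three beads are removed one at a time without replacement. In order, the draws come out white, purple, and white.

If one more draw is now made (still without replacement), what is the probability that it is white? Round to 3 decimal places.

0.446

The likelihood of the observed sequence under each hypothesis: P(data | box A) = (1/5)(4/4)(0/3) = 0; P(data | box B) = (3/9)(6/8)(2/7) = 1/14; P(data | box C) = (3/5)(2/4)(2/3) = 1/5; P(data | box D) = (4/7)(3/6)(3/5) = 6/35.
The prior-weighted likelihoods are 1/4 · 0 = 0, 1/4 · 1/14 = 1/56, 1/4 · 1/5 = 1/20, 1/4 · 6/35 = 3/70; summing to 31/280.
Normalising, the posterior is P(box A | data) = 0, P(box B | data) = 5/31, P(box C | data) = 14/31, P(box D | data) = 12/31.
Averaging over the posterior, P(white next | data) = (1/6)(5/31) + (1/2)(14/31) + (1/2)(12/31) = 83/186.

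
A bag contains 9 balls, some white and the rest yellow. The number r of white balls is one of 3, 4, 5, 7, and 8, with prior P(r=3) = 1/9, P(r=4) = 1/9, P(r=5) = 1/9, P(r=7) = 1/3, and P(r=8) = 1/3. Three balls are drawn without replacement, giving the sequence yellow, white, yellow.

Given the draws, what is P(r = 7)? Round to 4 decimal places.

0.1544

Under each hypothesis, the probability of the observed sequence is: P(data | r = 3) = (6/9)(3/8)(5/7) = 5/28; P(data | r = 4) = (5/9)(4/8)(4/7) = 10/63; P(data | r = 5) = (4/9)(5/8)(3/7) = 5/42; P(data | r = 7) = (2/9)(7/8)(1/7) = 1/36; P(data | r = 8) = (1/9)(8/8)(0/7) = 0.
The prior-weighted likelihoods are 1/9 · 5/28 = 5/252, 1/9 · 10/63 = 10/567, 1/9 · 5/42 = 5/378, 1/3 · 1/36 = 1/108, 1/3 · 0 = 0; summing to 34/567.
Hence P(r = 7 | data) = (1/108) / (34/567) = 21/136.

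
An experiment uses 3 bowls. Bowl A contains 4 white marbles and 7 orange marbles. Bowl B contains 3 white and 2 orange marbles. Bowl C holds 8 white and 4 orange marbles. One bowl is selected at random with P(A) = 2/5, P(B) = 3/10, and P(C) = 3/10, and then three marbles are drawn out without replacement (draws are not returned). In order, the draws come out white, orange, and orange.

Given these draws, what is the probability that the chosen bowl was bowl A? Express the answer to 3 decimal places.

Under each hypothesis, the probability of the observed sequence is: P(data | bowl A) = (4/11)(7/10)(6/9) = 28/165; P(data | bowl B) = (3/5)(2/4)(1/3) = 1/10; P(data | bowl C) = (8/12)(4/11)(3/10) = 4/55.
Weighting by the prior gives 2/5 · 28/165 = 56/825, 3/10 · 1/10 = 3/100, 3/10 · 4/55 = 6/275; with total 79/660.
By Bayes' rule, P(bowl A | data) = (56/825) / (79/660) = 224/395.

0.567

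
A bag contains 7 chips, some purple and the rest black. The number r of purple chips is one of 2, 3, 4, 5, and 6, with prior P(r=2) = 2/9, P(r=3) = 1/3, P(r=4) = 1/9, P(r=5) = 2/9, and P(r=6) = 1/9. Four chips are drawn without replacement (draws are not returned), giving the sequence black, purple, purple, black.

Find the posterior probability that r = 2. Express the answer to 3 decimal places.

0.179

Compute the likelihood of the observed sequence for each case: P(data | r = 2) = (5/7)(2/6)(1/5)(4/4) = 1/21; P(data | r = 3) = (4/7)(3/6)(2/5)(3/4) = 3/35; P(data | r = 4) = (3/7)(4/6)(3/5)(2/4) = 3/35; P(data | r = 5) = (2/7)(5/6)(4/5)(1/4) = 1/21; P(data | r = 6) = (1/7)(6/6)(5/5)(0/4) = 0.
Weighting by the prior gives 2/9 · 1/21 = 2/189, 1/3 · 3/35 = 1/35, 1/9 · 3/35 = 1/105, 2/9 · 1/21 = 2/189, 1/9 · 0 = 0; summing to 8/135.
Therefore the posterior P(r = 2 | data) = (2/189) / (8/135) = 5/28.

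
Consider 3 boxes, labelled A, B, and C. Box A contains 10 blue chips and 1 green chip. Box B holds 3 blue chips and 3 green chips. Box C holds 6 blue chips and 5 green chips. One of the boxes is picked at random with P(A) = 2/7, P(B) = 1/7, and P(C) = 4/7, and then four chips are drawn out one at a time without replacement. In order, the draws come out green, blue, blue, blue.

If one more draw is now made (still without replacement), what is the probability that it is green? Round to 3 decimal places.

Compute the likelihood of the observed sequence for each case: P(data | box A) = (1/11)(10/10)(9/9)(8/8) = 0.090909; P(data | box B) = (3/6)(3/5)(2/4)(1/3) = 0.05; P(data | box C) = (5/11)(6/10)(5/9)(4/8) = 0.075758.
Weighting by the prior gives 2/7 · 0.090909 = 0.025974, 1/7 · 0.05 = 0.0071429, 4/7 · 0.075758 = 0.04329; these sum to 0.076407.
The posterior is then P(box A | data) = 0.33994, P(box B | data) = 0.093484, P(box C | data) = 0.56657.
The predictive probability is P(green next | data) = (0)(0.33994) + (1)(0.093484) + (4/7)(0.56657) = 0.41724.

0.417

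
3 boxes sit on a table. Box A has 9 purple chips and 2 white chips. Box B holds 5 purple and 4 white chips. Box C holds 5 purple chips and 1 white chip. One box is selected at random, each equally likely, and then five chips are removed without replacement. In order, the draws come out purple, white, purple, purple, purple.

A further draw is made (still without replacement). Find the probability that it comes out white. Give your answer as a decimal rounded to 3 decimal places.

For each hypothesis, P(data | H) works out to: P(data | box A) = (9/11)(2/10)(8/9)(7/8)(6/7) = 0.10909; P(data | box B) = (5/9)(4/8)(4/7)(3/6)(2/5) = 0.031746; P(data | box C) = (5/6)(1/5)(4/4)(3/3)(2/2) = 0.16667.
Multiplying each by its prior: 1/3 · 0.10909 = 0.036364, 1/3 · 0.031746 = 0.010582, 1/3 · 0.16667 = 0.055556; these sum to 0.1025.
The posterior is then P(box A | data) = 0.35476, P(box B | data) = 0.10324, P(box C | data) = 0.542.
So P(white next | data) = Σ P(white next | H) P(H | data) = (1/6)(0.35476) + (3/4)(0.10324) + (0)(0.542) = 0.13656.

0.137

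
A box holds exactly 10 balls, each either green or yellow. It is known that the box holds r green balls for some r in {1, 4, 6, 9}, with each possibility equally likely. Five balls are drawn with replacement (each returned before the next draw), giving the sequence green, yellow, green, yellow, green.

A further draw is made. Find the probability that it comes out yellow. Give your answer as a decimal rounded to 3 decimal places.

0.443

Under each hypothesis, the probability of the observed sequence is: P(data | r = 1) = (1/10)(9/10)(1/10)(9/10)(1/10) = 0.00081; P(data | r = 4) = (4/10)(6/10)(4/10)(6/10)(4/10) = 0.02304; P(data | r = 6) = (6/10)(4/10)(6/10)(4/10)(6/10) = 0.03456; P(data | r = 9) = (9/10)(1/10)(9/10)(1/10)(9/10) = 0.00729.
Multiplying each by its prior: 1/4 · 0.00081 = 0.0002025, 1/4 · 0.02304 = 0.00576, 1/4 · 0.03456 = 0.00864, 1/4 · 0.00729 = 0.0018225; these sum to 0.016425.
Normalising, the posterior is P(r = 1 | data) = 0.012329, P(r = 4 | data) = 0.35068, P(r = 6 | data) = 0.52603, P(r = 9 | data) = 0.11096.
The predictive probability is P(yellow next | data) = (9/10)(0.012329) + (3/5)(0.35068) + (2/5)(0.52603) + (1/10)(0.11096) = 0.44301.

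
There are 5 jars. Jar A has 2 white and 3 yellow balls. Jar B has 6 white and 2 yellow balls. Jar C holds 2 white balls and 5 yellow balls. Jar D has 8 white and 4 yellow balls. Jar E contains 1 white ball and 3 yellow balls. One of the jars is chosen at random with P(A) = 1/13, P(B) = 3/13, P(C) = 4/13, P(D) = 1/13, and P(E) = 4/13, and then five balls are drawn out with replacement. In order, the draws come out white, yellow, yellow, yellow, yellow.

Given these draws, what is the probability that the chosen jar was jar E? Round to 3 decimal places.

Under each hypothesis, the probability of the observed sequence is: P(data | jar A) = (2/5)(3/5)(3/5)(3/5)(3/5) = 0.05184; P(data | jar B) = (6/8)(2/8)(2/8)(2/8)(2/8) = 0.0029297; P(data | jar C) = (2/7)(5/7)(5/7)(5/7)(5/7) = 0.074374; P(data | jar D) = (8/12)(4/12)(4/12)(4/12)(4/12) = 0.0082305; P(data | jar E) = (1/4)(3/4)(3/4)(3/4)(3/4) = 0.079102.
The prior-weighted likelihoods are 1/13 · 0.05184 = 0.0039877, 3/13 · 0.0029297 = 0.00067608, 4/13 · 0.074374 = 0.022884, 1/13 · 0.0082305 = 0.00063311, 4/13 · 0.079102 = 0.024339; these sum to 0.05252.
So P(jar E | data) = (0.024339) / (0.05252) = 0.46342.

0.463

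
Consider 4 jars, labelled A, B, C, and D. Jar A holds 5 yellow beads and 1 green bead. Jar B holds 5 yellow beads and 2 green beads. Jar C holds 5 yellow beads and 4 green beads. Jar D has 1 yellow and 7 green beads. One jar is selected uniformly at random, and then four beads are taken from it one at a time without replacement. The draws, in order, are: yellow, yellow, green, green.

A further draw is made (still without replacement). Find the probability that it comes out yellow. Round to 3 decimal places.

0.750

Compute the likelihood of the observed sequence for each case: P(data | jar A) = (5/6)(4/5)(1/4)(0/3) = 0; P(data | jar B) = (5/7)(4/6)(2/5)(1/4) = 1/21; P(data | jar C) = (5/9)(4/8)(4/7)(3/6) = 5/63; P(data | jar D) = (1/8)(0/7) = 0.
The prior-weighted likelihoods are 1/4 · 0 = 0, 1/4 · 1/21 = 1/84, 1/4 · 5/63 = 5/252, 1/4 · 0 = 0; summing to 2/63.
The posterior is then P(jar A | data) = 0, P(jar B | data) = 3/8, P(jar C | data) = 5/8, P(jar D | data) = 0.
Averaging over the posterior, P(yellow next | data) = (1)(3/8) + (3/5)(5/8) = 3/4.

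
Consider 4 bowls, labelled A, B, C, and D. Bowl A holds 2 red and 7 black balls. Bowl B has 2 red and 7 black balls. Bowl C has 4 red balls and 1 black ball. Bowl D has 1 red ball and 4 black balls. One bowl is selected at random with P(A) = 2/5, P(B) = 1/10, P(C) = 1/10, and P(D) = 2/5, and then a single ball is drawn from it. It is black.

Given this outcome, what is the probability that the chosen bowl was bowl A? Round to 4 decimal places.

The likelihood of this draw under each hypothesis: P(data | bowl A) = (7/9) = 7/9; P(data | bowl B) = (7/9) = 7/9; P(data | bowl C) = (1/5) = 1/5; P(data | bowl D) = (4/5) = 4/5.
Multiplying each by its prior: 2/5 · 7/9 = 14/45, 1/10 · 7/9 = 7/90, 1/10 · 1/5 = 1/50, 2/5 · 4/5 = 8/25; summing to 164/225.
So P(bowl A | data) = (14/45) / (164/225) = 35/82.

0.4268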